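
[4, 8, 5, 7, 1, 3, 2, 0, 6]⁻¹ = [7, 4, 6, 5, 0, 2, 8, 3, 1]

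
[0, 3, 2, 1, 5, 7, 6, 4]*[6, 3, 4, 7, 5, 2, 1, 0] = [6, 7, 4, 3, 2, 0, 1, 5]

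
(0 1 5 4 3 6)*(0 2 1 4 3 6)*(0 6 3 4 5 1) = (0 5 4 3 6 2) 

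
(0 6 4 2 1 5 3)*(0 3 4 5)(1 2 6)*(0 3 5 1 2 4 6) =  (0 2 4)(1 3 5 6)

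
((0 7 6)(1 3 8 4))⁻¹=(0 6 7)(1 4 8 3)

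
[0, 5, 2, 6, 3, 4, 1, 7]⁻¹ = [0, 6, 2, 4, 5, 1, 3, 7]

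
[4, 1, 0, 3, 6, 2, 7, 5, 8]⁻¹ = [2, 1, 5, 3, 0, 7, 4, 6, 8]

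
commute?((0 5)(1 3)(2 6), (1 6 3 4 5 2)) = no:(0 5)(1 3)(2 6) * (1 6 3 4 5 2) = (0 2 3 6 1 4 5), (1 6 3 4 5 2) * (0 5)(1 3)(2 6) = (0 5 6 1 2 3 4)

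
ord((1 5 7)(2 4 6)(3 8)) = 6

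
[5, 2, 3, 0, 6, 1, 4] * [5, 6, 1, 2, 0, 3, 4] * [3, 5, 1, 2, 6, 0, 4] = [2, 5, 1, 0, 6, 4, 3]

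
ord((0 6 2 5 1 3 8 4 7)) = 9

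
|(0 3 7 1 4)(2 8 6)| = 15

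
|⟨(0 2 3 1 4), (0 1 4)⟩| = 60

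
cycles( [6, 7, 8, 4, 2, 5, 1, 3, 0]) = (0 6 1 7 3 4 2 8)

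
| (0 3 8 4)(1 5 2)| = 12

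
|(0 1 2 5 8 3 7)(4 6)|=14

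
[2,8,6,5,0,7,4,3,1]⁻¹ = [4,8,0,7,6,3,2,5,1]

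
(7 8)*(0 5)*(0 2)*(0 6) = (0 5 2 6)(7 8)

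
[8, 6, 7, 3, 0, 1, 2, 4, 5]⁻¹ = [4, 5, 6, 3, 7, 8, 1, 2, 0]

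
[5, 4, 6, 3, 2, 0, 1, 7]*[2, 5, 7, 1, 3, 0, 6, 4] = [0, 3, 6, 1, 7, 2, 5, 4]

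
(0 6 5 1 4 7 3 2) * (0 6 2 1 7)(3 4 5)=(0 2 6 3 1 5 7 4)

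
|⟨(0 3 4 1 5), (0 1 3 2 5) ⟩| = 360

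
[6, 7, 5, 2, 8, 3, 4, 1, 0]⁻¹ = [8, 7, 3, 5, 6, 2, 0, 1, 4]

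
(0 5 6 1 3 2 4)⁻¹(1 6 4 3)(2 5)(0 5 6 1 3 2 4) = (0 2 3 1)(4 6)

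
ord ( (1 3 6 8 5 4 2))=7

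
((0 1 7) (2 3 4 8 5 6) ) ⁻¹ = (0 7 1) (2 6 5 8 4 3) 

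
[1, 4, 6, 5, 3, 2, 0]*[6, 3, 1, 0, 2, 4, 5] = [3, 2, 5, 4, 0, 1, 6]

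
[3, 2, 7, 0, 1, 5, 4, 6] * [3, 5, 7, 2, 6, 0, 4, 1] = [2, 7, 1, 3, 5, 0, 6, 4]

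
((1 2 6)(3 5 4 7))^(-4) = (1 6 2)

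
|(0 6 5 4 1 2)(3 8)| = 6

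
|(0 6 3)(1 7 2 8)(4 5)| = 12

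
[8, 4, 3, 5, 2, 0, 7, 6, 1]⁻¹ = [5, 8, 4, 2, 1, 3, 7, 6, 0]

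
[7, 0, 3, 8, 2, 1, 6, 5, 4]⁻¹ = [1, 5, 4, 2, 8, 7, 6, 0, 3]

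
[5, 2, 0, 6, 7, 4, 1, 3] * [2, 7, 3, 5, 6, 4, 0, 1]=[4, 3, 2, 0, 1, 6, 7, 5]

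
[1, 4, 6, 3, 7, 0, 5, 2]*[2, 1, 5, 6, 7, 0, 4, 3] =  [1, 7, 4, 6, 3, 2, 0, 5]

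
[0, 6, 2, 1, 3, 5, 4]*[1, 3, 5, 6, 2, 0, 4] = [1, 4, 5, 3, 6, 0, 2]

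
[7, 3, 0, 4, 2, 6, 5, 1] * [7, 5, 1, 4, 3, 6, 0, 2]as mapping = [0→2, 1→4, 2→7, 3→3, 4→1, 5→0, 6→6, 7→5]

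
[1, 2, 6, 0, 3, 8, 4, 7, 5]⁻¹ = [3, 0, 1, 4, 6, 8, 2, 7, 5]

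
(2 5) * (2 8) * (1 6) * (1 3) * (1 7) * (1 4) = (1 6 3 7 4)(2 5 8)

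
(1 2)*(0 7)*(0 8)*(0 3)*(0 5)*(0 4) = (0 7 8 3 5 4)(1 2)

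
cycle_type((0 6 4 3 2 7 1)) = 7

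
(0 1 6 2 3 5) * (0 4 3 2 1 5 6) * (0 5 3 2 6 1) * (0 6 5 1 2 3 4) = (0 4 3 2 5)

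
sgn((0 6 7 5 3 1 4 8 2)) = 1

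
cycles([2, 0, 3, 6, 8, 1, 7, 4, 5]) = (0 2 3 6 7 4 8 5 1)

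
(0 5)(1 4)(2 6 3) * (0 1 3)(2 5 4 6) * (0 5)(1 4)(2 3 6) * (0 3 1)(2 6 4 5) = (1 6 2)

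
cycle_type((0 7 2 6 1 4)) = 6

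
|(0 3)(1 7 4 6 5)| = 10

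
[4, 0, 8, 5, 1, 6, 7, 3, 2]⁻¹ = [1, 4, 8, 7, 0, 3, 5, 6, 2]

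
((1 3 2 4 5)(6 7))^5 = (6 7)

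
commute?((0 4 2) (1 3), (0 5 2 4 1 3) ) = no:(0 4 2) (1 3) * (0 5 2 4 1 3) = (0 1) (2 5), (0 5 2 4 1 3) * (0 4 2) (1 3) = (0 5) (3 4) 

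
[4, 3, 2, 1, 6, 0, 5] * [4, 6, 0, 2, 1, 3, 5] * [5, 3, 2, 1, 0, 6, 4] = [3, 2, 5, 4, 6, 0, 1]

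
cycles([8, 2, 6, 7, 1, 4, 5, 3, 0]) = (0 8)(1 2 6 5 4)(3 7)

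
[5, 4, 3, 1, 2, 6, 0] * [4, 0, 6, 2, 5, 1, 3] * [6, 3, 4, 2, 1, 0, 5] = [3, 0, 4, 6, 5, 2, 1]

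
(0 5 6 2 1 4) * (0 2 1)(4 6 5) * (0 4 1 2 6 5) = (0 1 5)(2 4 6)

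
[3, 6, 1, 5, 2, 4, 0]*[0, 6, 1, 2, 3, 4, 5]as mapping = [0→2, 1→5, 2→6, 3→4, 4→1, 5→3, 6→0]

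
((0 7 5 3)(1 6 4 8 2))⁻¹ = (0 3 5 7)(1 2 8 4 6)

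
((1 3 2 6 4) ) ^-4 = (1 3 2 6 4) 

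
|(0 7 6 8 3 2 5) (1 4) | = 14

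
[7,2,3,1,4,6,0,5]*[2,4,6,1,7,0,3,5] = [5,6,1,4,7,3,2,0]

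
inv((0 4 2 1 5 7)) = (0 7 5 1 2 4)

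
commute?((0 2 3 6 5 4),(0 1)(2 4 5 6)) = no:(0 2 3 6 5 4) * (0 1)(2 4 5 6) = (0 4 1)(2 3),(0 1)(2 4 5 6) * (0 2 3 6 5 4) = (0 1 2)(3 6)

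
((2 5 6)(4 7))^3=(4 7)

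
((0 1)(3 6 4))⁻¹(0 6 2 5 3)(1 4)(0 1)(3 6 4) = (0 3)(1 4 2 5 6)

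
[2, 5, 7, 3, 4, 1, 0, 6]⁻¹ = [6, 5, 0, 3, 4, 1, 7, 2]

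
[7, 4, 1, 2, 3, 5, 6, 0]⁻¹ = [7, 2, 3, 4, 1, 5, 6, 0]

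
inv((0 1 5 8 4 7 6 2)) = (0 2 6 7 4 8 5 1)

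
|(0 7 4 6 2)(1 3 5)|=15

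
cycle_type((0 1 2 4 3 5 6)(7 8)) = 2.7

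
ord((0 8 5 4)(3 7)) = 4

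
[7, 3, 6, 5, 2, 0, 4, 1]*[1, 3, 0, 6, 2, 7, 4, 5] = [5, 6, 4, 7, 0, 1, 2, 3]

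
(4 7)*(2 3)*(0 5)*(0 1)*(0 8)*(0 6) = (0 5 1 8 6)(2 3)(4 7)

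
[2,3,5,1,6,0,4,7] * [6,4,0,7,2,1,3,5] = [0,7,1,4,3,6,2,5]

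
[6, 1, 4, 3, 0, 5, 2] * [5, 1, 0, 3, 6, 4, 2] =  [2, 1, 6, 3, 5, 4, 0]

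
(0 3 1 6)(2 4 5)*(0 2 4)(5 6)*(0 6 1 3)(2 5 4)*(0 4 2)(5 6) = (0 4 1 2 5)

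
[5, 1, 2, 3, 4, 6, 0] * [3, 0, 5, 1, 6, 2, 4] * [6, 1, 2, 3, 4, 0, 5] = [2, 6, 0, 1, 5, 4, 3]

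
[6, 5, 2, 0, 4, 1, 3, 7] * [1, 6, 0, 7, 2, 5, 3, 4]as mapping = [0→3, 1→5, 2→0, 3→1, 4→2, 5→6, 6→7, 7→4]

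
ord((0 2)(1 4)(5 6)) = 2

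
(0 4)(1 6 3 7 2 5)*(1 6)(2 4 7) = (0 7 4)(2 5 6 3)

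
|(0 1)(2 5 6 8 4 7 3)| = 14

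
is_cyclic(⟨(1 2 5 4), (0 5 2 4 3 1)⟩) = no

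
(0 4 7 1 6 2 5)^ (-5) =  (0 7 6 5 4 1 2)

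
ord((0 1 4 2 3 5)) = 6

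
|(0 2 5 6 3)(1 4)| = 10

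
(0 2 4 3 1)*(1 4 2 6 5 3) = (0 6 5 3 4 1)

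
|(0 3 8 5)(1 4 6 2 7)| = 20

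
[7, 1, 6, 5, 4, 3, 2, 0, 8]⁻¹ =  [7, 1, 6, 5, 4, 3, 2, 0, 8]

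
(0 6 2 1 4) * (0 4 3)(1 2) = (0 6 1 3)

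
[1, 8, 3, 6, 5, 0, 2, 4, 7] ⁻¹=[5, 0, 6, 2, 7, 4, 3, 8, 1] 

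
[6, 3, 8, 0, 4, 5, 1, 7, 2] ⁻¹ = [3, 6, 8, 1, 4, 5, 0, 7, 2] 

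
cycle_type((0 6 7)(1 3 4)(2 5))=2.3^2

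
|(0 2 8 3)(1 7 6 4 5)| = 20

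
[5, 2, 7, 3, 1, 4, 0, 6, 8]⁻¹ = [6, 4, 1, 3, 5, 0, 7, 2, 8]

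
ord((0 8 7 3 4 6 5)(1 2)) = 14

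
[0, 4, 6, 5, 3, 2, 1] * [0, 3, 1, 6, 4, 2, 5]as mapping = [0→0, 1→4, 2→5, 3→2, 4→6, 5→1, 6→3]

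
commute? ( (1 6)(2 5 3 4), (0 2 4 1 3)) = no: (1 6)(2 5 3 4) * (0 2 4 1 3) = (0 2 5)(1 6 3), (0 2 4 1 3) * (1 6)(2 5 3 4) = (0 5 3)(1 4 6)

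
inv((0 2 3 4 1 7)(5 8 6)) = (0 7 1 4 3 2)(5 6 8)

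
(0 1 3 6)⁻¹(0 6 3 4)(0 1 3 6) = (0 6 4 1)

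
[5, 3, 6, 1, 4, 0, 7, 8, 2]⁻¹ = [5, 3, 8, 1, 4, 0, 2, 6, 7]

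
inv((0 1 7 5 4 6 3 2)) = (0 2 3 6 4 5 7 1)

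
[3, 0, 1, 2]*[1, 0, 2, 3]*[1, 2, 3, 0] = [0, 2, 1, 3]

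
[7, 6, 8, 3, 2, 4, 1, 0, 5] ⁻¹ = [7, 6, 4, 3, 5, 8, 1, 0, 2] 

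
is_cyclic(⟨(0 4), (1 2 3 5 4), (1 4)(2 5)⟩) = no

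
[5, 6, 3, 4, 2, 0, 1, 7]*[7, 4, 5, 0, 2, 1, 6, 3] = [1, 6, 0, 2, 5, 7, 4, 3]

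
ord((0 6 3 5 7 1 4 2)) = 8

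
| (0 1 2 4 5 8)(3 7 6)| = 6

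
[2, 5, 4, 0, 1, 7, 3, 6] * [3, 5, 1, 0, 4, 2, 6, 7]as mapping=[0→1, 1→2, 2→4, 3→3, 4→5, 5→7, 6→0, 7→6]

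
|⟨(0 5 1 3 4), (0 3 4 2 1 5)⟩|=720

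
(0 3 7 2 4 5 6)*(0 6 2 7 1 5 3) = (1 5 2 4 3)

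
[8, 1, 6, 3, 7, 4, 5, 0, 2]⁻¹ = [7, 1, 8, 3, 5, 6, 2, 4, 0]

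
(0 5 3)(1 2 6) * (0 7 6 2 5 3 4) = (0 3 7 6 1 5 4)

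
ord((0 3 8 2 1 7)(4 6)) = 6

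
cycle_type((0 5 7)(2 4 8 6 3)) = 3.5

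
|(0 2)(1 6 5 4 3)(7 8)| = 10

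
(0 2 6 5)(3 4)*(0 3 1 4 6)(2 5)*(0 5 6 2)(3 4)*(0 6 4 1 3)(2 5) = (0 4 3 5 1)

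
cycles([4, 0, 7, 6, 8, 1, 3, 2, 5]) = (0 4 8 5 1)(2 7)(3 6)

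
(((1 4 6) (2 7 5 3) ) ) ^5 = (1 6 4) (2 7 5 3) 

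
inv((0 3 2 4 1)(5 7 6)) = (0 1 4 2 3)(5 6 7)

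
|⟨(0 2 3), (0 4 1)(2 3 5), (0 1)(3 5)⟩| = 360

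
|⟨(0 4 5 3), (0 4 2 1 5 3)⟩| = 720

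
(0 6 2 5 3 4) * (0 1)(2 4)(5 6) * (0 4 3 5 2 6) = (0 2)(1 4)(3 6)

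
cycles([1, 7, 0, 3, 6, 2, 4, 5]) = (0 1 7 5 2)(4 6)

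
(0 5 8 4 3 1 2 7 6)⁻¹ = (0 6 7 2 1 3 4 8 5)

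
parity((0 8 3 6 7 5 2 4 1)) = even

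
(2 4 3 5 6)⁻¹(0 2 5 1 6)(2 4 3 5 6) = (0 4 6 1 2)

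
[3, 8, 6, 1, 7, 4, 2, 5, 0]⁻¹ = [8, 3, 6, 0, 5, 7, 2, 4, 1]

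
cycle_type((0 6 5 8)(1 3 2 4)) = 4^2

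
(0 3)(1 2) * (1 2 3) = (0 1 3)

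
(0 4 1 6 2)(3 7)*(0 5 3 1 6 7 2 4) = (1 7)(2 5 3)(4 6)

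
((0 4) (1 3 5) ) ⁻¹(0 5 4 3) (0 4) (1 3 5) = (0 5 4 1) 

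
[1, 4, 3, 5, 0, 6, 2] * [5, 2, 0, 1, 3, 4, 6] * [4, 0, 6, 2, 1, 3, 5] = [6, 2, 0, 1, 3, 5, 4]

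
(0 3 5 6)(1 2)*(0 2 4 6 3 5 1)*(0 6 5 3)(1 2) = (0 3 2 6 1 4 5)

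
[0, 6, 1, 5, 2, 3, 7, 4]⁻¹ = [0, 2, 4, 5, 7, 3, 1, 6]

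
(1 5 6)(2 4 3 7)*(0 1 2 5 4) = (0 1 4 3 7 5 6 2)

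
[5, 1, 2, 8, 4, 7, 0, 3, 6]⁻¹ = [6, 1, 2, 7, 4, 0, 8, 5, 3]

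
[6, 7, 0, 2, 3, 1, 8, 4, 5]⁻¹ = [2, 5, 3, 4, 7, 8, 0, 1, 6]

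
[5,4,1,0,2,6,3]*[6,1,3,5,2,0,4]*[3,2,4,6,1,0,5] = [3,4,2,5,6,1,0]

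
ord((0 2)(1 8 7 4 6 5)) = 6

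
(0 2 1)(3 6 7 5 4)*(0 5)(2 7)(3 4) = (0 7)(1 5 3 6 2)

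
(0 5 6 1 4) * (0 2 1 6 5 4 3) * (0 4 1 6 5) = (0 1 3 4 2 6 5)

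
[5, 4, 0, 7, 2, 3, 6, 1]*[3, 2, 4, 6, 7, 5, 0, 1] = [5, 7, 3, 1, 4, 6, 0, 2]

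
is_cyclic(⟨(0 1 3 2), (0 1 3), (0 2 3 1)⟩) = no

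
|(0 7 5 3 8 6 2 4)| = 8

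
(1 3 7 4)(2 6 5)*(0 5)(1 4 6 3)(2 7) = (0 5 7 6)(2 3)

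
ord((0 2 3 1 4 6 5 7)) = 8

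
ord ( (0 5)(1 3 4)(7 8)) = 6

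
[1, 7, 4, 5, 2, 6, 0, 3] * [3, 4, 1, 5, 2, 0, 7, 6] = [4, 6, 2, 0, 1, 7, 3, 5]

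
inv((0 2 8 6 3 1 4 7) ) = (0 7 4 1 3 6 8 2) 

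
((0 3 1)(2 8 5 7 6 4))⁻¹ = (0 1 3)(2 4 6 7 5 8)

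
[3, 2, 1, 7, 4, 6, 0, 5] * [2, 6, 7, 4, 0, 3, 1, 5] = [4, 7, 6, 5, 0, 1, 2, 3]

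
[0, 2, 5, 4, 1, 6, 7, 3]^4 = [0, 7, 3, 5, 6, 4, 1, 2]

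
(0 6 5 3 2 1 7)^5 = (0 1 3 6 7 2 5)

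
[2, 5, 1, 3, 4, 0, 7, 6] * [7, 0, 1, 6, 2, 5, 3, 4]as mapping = [0→1, 1→5, 2→0, 3→6, 4→2, 5→7, 6→4, 7→3]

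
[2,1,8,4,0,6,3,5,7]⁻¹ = [4,1,0,6,3,7,5,8,2]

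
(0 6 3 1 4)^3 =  (0 1 6 4 3)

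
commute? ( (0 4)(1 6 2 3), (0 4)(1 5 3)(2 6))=no: (0 4)(1 6 2 3)*(0 4)(1 5 3)(2 6)=(1 2)(3 5), (0 4)(1 5 3)(2 6)*(0 4)(1 6 2 3)=(1 5)(3 6)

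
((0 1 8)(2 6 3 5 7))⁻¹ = (0 8 1)(2 7 5 3 6)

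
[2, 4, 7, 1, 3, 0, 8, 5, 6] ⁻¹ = [5, 3, 0, 4, 1, 7, 8, 2, 6] 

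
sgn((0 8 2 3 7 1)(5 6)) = 1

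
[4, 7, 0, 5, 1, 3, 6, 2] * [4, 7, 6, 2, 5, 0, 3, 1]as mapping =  [0→5, 1→1, 2→4, 3→0, 4→7, 5→2, 6→3, 7→6]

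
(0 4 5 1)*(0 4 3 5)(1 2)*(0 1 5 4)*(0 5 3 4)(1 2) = (0 4 2 3)(1 5)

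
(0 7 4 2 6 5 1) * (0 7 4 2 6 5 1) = (0 4 6 1 7 2 5)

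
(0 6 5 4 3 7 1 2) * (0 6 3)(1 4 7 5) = (0 3 5 7 4)(1 2 6)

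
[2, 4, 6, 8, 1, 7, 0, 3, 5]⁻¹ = [6, 4, 0, 7, 1, 8, 2, 5, 3]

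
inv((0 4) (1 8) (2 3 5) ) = (0 4) (1 8) (2 5 3) 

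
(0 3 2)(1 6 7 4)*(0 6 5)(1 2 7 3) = (0 1 5)(2 6 3 7 4)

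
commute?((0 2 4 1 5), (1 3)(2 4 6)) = no:(0 2 4 1 5) * (1 3)(2 4 6) = (0 4 3 1 5)(2 6), (1 3)(2 4 6) * (0 2 4 1 5) = (0 2 1 3 5)(4 6)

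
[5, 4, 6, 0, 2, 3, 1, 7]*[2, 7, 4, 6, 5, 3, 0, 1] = [3, 5, 0, 2, 4, 6, 7, 1]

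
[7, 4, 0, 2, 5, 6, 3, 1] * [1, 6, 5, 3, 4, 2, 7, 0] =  [0, 4, 1, 5, 2, 7, 3, 6]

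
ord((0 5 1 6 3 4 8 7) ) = 8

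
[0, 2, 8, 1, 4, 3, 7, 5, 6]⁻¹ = [0, 3, 1, 5, 4, 7, 8, 6, 2]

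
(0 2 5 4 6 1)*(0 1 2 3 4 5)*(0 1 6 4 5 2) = (0 3 5 2 1 6)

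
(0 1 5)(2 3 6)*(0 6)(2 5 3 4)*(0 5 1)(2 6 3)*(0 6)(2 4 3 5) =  (0 6 1 4)(2 3)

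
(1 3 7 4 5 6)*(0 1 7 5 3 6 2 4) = (0 1 6 7)(2 4 3 5)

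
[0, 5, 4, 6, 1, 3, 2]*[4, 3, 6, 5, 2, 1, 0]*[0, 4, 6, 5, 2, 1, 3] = [2, 4, 6, 0, 5, 1, 3]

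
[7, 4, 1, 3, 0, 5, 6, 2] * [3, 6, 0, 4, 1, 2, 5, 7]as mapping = [0→7, 1→1, 2→6, 3→4, 4→3, 5→2, 6→5, 7→0]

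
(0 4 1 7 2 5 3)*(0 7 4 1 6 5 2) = (0 1 4 6 5 3 7)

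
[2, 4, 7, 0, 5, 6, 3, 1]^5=[5, 0, 6, 4, 2, 7, 1, 3]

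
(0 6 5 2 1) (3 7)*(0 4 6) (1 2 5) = (1 4 6) (3 7) 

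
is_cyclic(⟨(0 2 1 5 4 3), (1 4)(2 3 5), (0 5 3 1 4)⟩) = no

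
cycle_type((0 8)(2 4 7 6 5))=2.5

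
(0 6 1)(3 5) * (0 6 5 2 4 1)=(0 5 3 2 4 1 6)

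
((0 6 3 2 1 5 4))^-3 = (0 1 6 5 3 4 2)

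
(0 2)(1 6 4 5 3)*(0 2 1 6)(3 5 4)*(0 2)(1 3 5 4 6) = (0 3 1 2)(4 6 5)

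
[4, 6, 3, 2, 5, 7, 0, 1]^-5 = [4, 6, 3, 2, 5, 7, 0, 1]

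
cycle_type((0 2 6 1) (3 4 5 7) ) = 4^2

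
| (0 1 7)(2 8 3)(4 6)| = 6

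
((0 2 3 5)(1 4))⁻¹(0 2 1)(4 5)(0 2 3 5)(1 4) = (0 1)(2 3 4)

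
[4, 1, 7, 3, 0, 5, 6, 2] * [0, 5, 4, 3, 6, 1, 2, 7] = [6, 5, 7, 3, 0, 1, 2, 4]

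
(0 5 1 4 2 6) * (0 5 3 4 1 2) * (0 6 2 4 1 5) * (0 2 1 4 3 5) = (0 5 3 4 6 2 1)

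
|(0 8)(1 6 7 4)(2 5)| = 4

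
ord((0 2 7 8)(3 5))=4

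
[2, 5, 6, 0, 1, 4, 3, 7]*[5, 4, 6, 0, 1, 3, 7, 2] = [6, 3, 7, 5, 4, 1, 0, 2] 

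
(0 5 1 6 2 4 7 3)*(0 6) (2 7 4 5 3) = (0 3 6 7 2 5 1) 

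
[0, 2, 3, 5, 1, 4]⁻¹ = [0, 4, 1, 2, 5, 3]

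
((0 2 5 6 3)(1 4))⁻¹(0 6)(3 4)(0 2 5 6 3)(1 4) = (0 1)(2 3)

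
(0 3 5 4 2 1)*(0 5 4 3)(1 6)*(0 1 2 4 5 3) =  (0 1 3 5)(2 6)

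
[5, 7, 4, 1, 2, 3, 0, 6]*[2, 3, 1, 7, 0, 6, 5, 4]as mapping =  [0→6, 1→4, 2→0, 3→3, 4→1, 5→7, 6→2, 7→5]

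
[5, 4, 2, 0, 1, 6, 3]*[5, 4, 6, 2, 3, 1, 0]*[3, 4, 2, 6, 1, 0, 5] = [4, 6, 5, 0, 1, 3, 2]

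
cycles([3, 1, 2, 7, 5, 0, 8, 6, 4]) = (0 3 7 6 8 4 5)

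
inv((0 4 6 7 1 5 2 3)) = (0 3 2 5 1 7 6 4)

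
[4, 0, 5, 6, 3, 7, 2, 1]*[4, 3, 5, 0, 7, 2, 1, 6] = [7, 4, 2, 1, 0, 6, 5, 3]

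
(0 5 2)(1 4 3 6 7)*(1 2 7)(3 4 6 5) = (0 3 5 7 2)(1 6)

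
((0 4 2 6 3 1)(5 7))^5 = (0 1 3 6 2 4)(5 7)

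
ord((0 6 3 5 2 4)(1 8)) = 6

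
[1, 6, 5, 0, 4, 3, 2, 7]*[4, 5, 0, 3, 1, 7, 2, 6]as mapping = [0→5, 1→2, 2→7, 3→4, 4→1, 5→3, 6→0, 7→6]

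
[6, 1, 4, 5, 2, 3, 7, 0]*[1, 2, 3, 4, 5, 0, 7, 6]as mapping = [0→7, 1→2, 2→5, 3→0, 4→3, 5→4, 6→6, 7→1]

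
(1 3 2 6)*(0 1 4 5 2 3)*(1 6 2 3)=(0 6 4 5 3 1) 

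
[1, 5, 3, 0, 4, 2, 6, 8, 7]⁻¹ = [3, 0, 5, 2, 4, 1, 6, 8, 7]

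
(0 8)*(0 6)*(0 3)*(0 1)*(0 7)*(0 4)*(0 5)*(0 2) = (0 8 6 3 1 7 4 5 2)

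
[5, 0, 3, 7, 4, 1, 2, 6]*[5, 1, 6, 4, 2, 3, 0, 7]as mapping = [0→3, 1→5, 2→4, 3→7, 4→2, 5→1, 6→6, 7→0]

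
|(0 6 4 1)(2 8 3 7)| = 4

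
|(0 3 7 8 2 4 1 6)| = 8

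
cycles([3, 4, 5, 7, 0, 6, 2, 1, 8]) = (0 3 7 1 4)(2 5 6)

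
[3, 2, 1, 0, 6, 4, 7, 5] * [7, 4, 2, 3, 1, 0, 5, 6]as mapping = [0→3, 1→2, 2→4, 3→7, 4→5, 5→1, 6→6, 7→0]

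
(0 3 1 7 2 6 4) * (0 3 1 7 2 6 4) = (0 1 2 4 3 7 6)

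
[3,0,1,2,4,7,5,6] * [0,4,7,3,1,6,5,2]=[3,0,4,7,1,2,6,5]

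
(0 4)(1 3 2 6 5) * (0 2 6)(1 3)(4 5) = (0 5 3 6 4 2)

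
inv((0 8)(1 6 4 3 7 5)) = (0 8)(1 5 7 3 4 6)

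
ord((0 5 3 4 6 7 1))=7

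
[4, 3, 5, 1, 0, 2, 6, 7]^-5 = [4, 3, 5, 1, 0, 2, 6, 7]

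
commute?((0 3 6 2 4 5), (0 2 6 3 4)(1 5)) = no:(0 3 6 2 4 5)*(0 2 6 3 4)(1 5) = (0 4 1 5 2), (0 2 6 3 4)(1 5)*(0 3 6 2 4 5) = (0 4 3 5 1)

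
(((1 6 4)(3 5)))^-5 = (1 6 4)(3 5)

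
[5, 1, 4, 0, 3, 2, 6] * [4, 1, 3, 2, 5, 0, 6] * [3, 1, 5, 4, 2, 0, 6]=[3, 1, 0, 2, 5, 4, 6]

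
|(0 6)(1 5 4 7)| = 4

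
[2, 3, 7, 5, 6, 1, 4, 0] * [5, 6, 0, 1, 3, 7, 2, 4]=[0, 1, 4, 7, 2, 6, 3, 5]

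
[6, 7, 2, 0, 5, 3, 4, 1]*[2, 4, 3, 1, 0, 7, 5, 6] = [5, 6, 3, 2, 7, 1, 0, 4]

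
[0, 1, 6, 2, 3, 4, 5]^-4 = [0, 1, 6, 2, 3, 4, 5]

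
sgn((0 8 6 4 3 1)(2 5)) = 1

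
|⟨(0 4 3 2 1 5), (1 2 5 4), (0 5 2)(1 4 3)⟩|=720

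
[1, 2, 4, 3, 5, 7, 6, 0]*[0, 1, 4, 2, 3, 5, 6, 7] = [1, 4, 3, 2, 5, 7, 6, 0]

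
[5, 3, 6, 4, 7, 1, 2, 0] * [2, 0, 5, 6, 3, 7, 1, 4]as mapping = [0→7, 1→6, 2→1, 3→3, 4→4, 5→0, 6→5, 7→2]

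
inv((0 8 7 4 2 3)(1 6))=(0 3 2 4 7 8)(1 6)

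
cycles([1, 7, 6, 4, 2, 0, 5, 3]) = (0 1 7 3 4 2 6 5)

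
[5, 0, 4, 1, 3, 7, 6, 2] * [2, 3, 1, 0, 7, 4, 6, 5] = [4, 2, 7, 3, 0, 5, 6, 1]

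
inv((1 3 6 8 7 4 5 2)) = (1 2 5 4 7 8 6 3)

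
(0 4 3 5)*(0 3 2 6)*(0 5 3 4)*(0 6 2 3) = (0 6 5 4 3) 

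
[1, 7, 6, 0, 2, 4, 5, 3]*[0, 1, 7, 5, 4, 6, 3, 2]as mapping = [0→1, 1→2, 2→3, 3→0, 4→7, 5→4, 6→6, 7→5]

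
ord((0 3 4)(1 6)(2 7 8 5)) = 12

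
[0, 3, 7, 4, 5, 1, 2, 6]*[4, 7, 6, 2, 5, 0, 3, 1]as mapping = [0→4, 1→2, 2→1, 3→5, 4→0, 5→7, 6→6, 7→3]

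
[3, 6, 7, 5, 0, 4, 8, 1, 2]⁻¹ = [4, 7, 8, 0, 5, 3, 1, 2, 6]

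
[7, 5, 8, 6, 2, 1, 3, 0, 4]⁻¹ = [7, 5, 4, 6, 8, 1, 3, 0, 2]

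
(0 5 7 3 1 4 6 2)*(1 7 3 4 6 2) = (0 5 3 7 4 2)(1 6)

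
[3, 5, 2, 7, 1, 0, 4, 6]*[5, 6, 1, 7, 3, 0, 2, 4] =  [7, 0, 1, 4, 6, 5, 3, 2]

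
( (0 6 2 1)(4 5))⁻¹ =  (0 1 2 6)(4 5)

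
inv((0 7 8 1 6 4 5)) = (0 5 4 6 1 8 7)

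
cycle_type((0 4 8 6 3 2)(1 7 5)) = 3.6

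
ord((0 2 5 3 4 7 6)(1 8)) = 14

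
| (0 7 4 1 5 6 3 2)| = 8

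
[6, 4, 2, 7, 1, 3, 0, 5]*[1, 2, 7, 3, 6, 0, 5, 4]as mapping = [0→5, 1→6, 2→7, 3→4, 4→2, 5→3, 6→1, 7→0]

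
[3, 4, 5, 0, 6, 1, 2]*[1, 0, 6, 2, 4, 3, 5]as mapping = [0→2, 1→4, 2→3, 3→1, 4→5, 5→0, 6→6]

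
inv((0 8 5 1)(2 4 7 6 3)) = (0 1 5 8)(2 3 6 7 4)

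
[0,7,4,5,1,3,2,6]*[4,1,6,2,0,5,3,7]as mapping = [0→4,1→7,2→0,3→5,4→1,5→2,6→6,7→3]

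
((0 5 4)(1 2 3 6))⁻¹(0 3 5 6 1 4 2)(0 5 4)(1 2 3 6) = (0 3 5 6 4 1 2)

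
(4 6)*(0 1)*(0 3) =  (0 1 3)(4 6)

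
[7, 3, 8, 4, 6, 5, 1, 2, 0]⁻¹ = [8, 6, 7, 1, 3, 5, 4, 0, 2]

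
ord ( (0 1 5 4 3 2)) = 6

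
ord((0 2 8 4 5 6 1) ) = 7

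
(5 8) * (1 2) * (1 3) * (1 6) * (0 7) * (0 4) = (0 7 4)(1 2 3 6)(5 8)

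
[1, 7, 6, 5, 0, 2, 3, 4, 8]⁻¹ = [4, 0, 5, 6, 7, 3, 2, 1, 8]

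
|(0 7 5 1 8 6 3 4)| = 8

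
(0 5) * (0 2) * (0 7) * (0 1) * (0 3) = (0 5 2 7 1 3)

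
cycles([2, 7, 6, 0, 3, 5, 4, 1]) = (0 2 6 4 3)(1 7)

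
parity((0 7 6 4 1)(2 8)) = odd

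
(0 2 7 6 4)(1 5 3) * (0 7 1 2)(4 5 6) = (1 6 5 3 2)(4 7)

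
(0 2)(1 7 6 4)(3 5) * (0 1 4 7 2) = (1 2)(3 5)(6 7)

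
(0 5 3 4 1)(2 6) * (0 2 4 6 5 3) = (0 3 6 4 1 2 5)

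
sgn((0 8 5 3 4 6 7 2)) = -1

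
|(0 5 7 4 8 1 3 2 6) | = 9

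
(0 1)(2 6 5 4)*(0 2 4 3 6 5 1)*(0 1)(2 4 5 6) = (0 1 4 5 3 2 6)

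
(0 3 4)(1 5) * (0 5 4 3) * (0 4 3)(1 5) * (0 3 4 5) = (0 5)(1 4)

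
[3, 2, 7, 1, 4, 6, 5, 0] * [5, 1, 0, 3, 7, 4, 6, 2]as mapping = [0→3, 1→0, 2→2, 3→1, 4→7, 5→6, 6→4, 7→5]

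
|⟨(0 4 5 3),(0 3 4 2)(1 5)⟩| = 720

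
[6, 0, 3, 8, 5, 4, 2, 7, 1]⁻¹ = [1, 8, 6, 2, 5, 4, 0, 7, 3]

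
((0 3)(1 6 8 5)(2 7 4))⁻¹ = (0 3)(1 5 8 6)(2 4 7)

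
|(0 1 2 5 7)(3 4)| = 10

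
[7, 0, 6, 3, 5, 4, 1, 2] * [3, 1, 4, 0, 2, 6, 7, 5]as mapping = [0→5, 1→3, 2→7, 3→0, 4→6, 5→2, 6→1, 7→4]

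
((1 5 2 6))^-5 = (1 6 2 5)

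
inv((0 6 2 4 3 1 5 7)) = (0 7 5 1 3 4 2 6)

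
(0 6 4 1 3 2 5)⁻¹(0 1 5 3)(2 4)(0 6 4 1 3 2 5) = (0 2 6 3)(1 5)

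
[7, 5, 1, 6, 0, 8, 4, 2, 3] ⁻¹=[4, 2, 7, 8, 6, 1, 3, 0, 5] 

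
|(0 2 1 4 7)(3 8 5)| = 15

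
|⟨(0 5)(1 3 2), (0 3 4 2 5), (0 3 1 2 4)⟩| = 720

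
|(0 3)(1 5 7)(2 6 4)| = 6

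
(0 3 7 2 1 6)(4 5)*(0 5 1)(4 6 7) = (0 3 4 1 7 2)(5 6)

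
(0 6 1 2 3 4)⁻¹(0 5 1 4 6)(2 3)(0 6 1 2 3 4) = (0 1 6 5 2)(3 4)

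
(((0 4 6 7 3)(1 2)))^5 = (1 2)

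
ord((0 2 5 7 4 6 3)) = 7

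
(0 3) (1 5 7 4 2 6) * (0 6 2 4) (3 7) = (0 7) (1 5 3 6) 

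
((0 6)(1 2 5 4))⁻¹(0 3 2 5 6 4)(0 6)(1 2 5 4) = (0 1 6 3 5 4)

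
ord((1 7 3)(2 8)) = 6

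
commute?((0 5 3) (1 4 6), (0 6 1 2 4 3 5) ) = no:(0 5 3) (1 4 6)*(0 6 1 2 4 3 5) = (1 3 6 2 4), (0 6 1 2 4 3 5)*(0 5 3) (1 4 6) = (0 1 2 6 4) 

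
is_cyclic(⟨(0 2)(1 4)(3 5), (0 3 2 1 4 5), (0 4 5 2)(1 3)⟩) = no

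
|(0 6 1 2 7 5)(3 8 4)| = 6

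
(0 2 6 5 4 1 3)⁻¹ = (0 3 1 4 5 6 2)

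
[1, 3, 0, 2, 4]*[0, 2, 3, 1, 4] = [2, 1, 0, 3, 4]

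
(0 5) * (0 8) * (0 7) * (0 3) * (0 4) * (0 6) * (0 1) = (0 5 8 7 3 4 6 1)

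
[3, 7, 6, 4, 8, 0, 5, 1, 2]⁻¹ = [5, 7, 8, 0, 3, 6, 2, 1, 4]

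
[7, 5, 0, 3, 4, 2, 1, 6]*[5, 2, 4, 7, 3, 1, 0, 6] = [6, 1, 5, 7, 3, 4, 2, 0]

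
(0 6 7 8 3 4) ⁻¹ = (0 4 3 8 7 6) 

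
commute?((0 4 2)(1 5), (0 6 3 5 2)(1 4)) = no:(0 4 2)(1 5)*(0 6 3 5 2)(1 4) = (0 1 2 6 3 5 4), (0 6 3 5 2)(1 4)*(0 4 2)(1 5) = (0 6 3 1 2 4 5)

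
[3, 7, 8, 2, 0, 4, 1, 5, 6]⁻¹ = [4, 6, 3, 0, 5, 7, 8, 1, 2]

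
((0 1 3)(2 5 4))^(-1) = (0 3 1)(2 4 5)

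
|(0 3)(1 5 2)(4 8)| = 6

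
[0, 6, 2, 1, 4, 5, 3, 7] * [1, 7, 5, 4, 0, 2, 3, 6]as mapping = [0→1, 1→3, 2→5, 3→7, 4→0, 5→2, 6→4, 7→6]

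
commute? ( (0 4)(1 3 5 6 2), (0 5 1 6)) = no: (0 4)(1 3 5 6 2)*(0 5 1 6) = (0 4 5)(1 3)(2 6), (0 5 1 6)*(0 4)(1 3 5 6 2) = (0 6 4)(1 2)(3 5)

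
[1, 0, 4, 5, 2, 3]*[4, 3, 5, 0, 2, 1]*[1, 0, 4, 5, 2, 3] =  [5, 2, 4, 0, 3, 1]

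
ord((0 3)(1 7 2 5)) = 4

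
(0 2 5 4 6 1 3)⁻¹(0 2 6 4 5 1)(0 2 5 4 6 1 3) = (1 6 4 3 2 5)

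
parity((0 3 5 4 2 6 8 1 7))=even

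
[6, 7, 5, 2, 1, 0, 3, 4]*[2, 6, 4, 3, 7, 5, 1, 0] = [1, 0, 5, 4, 6, 2, 3, 7]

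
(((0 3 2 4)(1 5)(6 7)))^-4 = ()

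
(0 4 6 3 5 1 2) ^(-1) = (0 2 1 5 3 6 4) 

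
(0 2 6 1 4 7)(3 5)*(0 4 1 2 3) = (0 3 5)(2 6)(4 7)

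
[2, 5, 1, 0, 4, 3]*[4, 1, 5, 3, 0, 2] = [5, 2, 1, 4, 0, 3]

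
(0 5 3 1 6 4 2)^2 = (0 3 6 2 5 1 4)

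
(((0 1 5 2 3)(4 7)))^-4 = (0 1 5 2 3)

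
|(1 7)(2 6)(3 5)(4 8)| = 2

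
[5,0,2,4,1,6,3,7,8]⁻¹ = [1,4,2,6,3,0,5,7,8]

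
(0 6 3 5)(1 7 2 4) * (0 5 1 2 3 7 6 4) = (0 4 2)(1 6 7 3)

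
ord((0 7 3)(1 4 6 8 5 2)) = 6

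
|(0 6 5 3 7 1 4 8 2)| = 9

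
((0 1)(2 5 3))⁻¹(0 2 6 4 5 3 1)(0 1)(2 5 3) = (0 1 5 6 4 3 2)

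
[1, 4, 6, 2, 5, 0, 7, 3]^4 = [0, 1, 2, 3, 4, 5, 6, 7]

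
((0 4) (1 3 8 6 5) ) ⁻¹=(0 4) (1 5 6 8 3) 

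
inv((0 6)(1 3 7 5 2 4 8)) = (0 6)(1 8 4 2 5 7 3)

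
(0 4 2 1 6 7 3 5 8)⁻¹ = (0 8 5 3 7 6 1 2 4)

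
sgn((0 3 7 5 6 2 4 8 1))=1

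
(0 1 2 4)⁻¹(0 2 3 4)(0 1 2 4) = (0 1 4 3)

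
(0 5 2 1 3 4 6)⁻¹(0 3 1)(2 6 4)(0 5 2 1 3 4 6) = (0 6 1)(3 5 4)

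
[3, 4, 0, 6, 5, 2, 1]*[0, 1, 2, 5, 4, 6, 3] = [5, 4, 0, 3, 6, 2, 1]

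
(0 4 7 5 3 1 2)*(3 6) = (0 4 7 5 6 3 1 2)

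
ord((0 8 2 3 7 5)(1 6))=6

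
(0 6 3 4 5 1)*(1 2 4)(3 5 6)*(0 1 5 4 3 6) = (0 6 4)(2 3 5)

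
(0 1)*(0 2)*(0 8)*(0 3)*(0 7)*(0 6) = (0 1 2 8 3 7 6)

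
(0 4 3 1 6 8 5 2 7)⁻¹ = (0 7 2 5 8 6 1 3 4)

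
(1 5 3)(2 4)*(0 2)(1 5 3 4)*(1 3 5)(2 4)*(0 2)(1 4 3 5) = (0 3 4 2 5)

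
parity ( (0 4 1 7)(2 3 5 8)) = even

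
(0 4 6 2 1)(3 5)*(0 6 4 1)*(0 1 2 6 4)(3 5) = (0 2 1 4)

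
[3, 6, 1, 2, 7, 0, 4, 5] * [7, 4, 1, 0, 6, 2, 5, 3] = [0, 5, 4, 1, 3, 7, 6, 2]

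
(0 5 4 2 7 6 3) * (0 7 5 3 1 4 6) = (0 3 7)(1 4 2 5 6)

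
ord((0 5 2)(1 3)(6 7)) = 6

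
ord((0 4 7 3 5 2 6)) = 7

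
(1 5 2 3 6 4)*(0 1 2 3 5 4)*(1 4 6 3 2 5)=(0 4 5 2 1 6)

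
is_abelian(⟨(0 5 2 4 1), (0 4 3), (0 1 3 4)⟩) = no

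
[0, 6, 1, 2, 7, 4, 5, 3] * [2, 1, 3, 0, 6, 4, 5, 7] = [2, 5, 1, 3, 7, 6, 4, 0]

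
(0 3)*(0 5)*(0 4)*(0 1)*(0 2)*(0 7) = (0 3 5 4 1 2 7)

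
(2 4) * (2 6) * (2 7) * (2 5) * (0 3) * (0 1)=(0 3 1) (2 4 6 7 5) 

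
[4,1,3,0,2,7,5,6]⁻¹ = [3,1,4,2,0,6,7,5]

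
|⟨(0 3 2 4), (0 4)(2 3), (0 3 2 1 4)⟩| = 120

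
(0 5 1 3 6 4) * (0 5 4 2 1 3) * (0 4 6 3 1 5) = (0 6 2 5 1 4)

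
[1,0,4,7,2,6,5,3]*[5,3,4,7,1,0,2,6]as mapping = [0→3,1→5,2→1,3→6,4→4,5→2,6→0,7→7]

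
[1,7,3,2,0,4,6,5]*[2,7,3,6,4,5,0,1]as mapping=[0→7,1→1,2→6,3→3,4→2,5→4,6→0,7→5]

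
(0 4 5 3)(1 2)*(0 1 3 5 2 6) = (0 4 2 3 1 6)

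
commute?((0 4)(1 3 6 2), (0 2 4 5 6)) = no:(0 4)(1 3 6 2) * (0 2 4 5 6) = (0 5 6 4 2 1 3), (0 2 4 5 6) * (0 4)(1 3 6 2) = (0 1 3 6 4 5 2)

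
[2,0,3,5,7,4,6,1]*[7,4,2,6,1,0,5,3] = [2,7,6,0,3,1,5,4]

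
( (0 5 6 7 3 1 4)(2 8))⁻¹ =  (0 4 1 3 7 6 5)(2 8)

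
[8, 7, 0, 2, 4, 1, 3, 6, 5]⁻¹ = [2, 5, 3, 6, 4, 8, 7, 1, 0]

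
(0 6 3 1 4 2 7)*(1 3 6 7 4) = (0 7)(2 4)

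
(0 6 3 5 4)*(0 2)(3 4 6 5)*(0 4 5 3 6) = (0 3 6 5)(2 4)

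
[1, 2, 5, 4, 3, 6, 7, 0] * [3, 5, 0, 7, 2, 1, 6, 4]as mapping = [0→5, 1→0, 2→1, 3→2, 4→7, 5→6, 6→4, 7→3]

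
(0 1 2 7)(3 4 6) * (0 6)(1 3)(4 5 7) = (0 3 5 7 6 1 2 4)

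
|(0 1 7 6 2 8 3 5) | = 8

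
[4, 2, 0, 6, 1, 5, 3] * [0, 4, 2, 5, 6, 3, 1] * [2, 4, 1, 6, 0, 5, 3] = [3, 1, 2, 4, 0, 6, 5]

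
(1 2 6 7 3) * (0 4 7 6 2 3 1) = (0 4 7 1 3)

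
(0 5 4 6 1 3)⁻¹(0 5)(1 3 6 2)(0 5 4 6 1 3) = (0 1 2 3)(4 5)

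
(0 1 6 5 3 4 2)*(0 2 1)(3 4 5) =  (1 6 3 5 4)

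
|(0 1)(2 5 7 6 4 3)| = 6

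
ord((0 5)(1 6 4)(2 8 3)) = 6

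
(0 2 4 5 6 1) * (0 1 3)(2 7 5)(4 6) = (0 7 5 4 2 6 3)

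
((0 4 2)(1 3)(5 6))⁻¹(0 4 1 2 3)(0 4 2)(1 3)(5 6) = (0 1 4 2 3)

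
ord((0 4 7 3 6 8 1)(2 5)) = 14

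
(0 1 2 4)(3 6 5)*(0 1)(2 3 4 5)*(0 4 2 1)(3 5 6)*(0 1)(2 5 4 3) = (0 3 2 6)(1 4)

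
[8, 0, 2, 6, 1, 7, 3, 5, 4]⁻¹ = [1, 4, 2, 6, 8, 7, 3, 5, 0]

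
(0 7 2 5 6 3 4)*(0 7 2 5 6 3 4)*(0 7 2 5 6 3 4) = (0 5 4 2 3 7 6)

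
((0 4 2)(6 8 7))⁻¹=(0 2 4)(6 7 8)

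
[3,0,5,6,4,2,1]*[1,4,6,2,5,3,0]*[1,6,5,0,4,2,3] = [5,6,0,1,2,3,4]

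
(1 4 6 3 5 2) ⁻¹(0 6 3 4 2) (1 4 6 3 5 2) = (0 3 5 6 1) 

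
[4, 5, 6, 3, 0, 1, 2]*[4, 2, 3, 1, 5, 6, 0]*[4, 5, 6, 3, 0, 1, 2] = [1, 2, 4, 5, 0, 6, 3]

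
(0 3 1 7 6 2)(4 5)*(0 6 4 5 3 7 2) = (0 7 4 3 1 2 6)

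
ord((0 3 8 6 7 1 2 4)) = 8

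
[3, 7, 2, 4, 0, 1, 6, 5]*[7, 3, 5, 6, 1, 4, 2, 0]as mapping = [0→6, 1→0, 2→5, 3→1, 4→7, 5→3, 6→2, 7→4]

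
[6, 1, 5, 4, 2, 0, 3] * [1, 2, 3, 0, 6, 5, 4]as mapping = [0→4, 1→2, 2→5, 3→6, 4→3, 5→1, 6→0]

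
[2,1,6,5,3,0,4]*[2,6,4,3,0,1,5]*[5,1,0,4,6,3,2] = [6,2,3,1,4,0,5]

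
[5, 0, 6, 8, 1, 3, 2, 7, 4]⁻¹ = [1, 4, 6, 5, 8, 0, 2, 7, 3]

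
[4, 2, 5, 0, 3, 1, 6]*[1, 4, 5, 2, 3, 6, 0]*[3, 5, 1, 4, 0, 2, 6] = [4, 2, 6, 5, 1, 0, 3]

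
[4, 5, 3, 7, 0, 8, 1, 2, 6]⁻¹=[4, 6, 7, 2, 0, 1, 8, 3, 5]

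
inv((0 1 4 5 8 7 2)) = (0 2 7 8 5 4 1)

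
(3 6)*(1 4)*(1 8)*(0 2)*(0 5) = (0 2 5)(1 4 8)(3 6)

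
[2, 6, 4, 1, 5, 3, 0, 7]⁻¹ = [6, 3, 0, 5, 2, 4, 1, 7]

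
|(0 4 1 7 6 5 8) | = 7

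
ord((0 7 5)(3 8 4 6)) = 12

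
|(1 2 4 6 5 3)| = 6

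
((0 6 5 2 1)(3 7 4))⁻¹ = (0 1 2 5 6)(3 4 7)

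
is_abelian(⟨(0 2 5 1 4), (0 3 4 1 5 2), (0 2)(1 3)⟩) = no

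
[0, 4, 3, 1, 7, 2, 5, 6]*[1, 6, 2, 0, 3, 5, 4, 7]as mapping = [0→1, 1→3, 2→0, 3→6, 4→7, 5→2, 6→5, 7→4]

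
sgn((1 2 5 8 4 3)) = -1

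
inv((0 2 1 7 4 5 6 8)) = (0 8 6 5 4 7 1 2)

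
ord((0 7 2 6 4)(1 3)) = 10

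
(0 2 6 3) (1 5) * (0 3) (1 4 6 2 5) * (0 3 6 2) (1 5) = (0 1 5 4 2) (3 6) 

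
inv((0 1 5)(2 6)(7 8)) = (0 5 1)(2 6)(7 8)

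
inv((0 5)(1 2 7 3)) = (0 5)(1 3 7 2)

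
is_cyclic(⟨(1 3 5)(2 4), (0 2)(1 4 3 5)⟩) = no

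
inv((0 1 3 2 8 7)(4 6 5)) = (0 7 8 2 3 1)(4 5 6)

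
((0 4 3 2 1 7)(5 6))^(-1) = (0 7 1 2 3 4)(5 6)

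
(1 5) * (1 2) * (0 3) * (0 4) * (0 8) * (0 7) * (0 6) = (0 3 4 8 7 6) (1 5 2) 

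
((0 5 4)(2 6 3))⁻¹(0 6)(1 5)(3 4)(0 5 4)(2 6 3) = (0 2)(1 4)(3 5)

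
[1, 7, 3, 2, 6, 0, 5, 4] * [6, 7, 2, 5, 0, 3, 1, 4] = [7, 4, 5, 2, 1, 6, 3, 0]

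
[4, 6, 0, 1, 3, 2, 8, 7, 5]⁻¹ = [2, 3, 5, 4, 0, 8, 1, 7, 6]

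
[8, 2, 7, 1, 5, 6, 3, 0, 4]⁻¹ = [7, 3, 1, 6, 8, 4, 5, 2, 0]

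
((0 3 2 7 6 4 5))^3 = (0 7 5 2 4 3 6)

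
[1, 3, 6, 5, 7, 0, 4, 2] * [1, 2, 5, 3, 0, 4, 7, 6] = [2, 3, 7, 4, 6, 1, 0, 5]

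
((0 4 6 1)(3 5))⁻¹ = (0 1 6 4)(3 5)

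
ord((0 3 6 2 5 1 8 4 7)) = 9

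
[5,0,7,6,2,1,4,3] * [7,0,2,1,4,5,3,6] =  [5,7,6,3,2,0,4,1] 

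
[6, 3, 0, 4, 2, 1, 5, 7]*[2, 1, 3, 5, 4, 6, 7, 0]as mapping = [0→7, 1→5, 2→2, 3→4, 4→3, 5→1, 6→6, 7→0]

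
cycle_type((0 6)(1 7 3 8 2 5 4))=2.7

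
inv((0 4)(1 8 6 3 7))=(0 4)(1 7 3 6 8)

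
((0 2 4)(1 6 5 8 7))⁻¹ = (0 4 2)(1 7 8 5 6)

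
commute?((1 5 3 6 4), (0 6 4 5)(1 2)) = no:(1 5 3 6 4) * (0 6 4 5)(1 2) = (0 6 5 3 4 2 1), (0 6 4 5)(1 2) * (1 5 3 6 4) = (0 4 3 6 1 2 5)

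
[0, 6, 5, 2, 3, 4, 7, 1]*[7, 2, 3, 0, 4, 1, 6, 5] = [7, 6, 1, 3, 0, 4, 5, 2]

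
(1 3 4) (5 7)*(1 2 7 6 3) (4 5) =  (2 7 4) (3 5 6) 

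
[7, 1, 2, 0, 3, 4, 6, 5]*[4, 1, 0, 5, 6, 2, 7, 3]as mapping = [0→3, 1→1, 2→0, 3→4, 4→5, 5→6, 6→7, 7→2]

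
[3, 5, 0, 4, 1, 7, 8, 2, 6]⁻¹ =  [2, 4, 7, 0, 3, 1, 8, 5, 6]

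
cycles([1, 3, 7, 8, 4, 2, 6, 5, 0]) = (0 1 3 8)(2 7 5)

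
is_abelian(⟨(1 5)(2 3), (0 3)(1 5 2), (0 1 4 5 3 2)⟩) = no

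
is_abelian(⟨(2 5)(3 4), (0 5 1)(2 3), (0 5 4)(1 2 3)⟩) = no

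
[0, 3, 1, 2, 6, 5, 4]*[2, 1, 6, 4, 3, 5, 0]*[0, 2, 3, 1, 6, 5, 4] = [3, 6, 2, 4, 0, 5, 1]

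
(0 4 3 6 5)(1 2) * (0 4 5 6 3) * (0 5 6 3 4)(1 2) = (0 6 3 4 5)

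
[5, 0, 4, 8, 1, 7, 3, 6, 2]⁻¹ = [1, 4, 8, 6, 2, 0, 7, 5, 3]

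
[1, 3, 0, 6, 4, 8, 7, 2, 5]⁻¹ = [2, 0, 7, 1, 4, 8, 3, 6, 5]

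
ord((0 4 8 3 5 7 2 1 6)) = 9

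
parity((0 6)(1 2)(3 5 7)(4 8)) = odd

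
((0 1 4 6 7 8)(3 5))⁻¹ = (0 8 7 6 4 1)(3 5)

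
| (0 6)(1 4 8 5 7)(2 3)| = 10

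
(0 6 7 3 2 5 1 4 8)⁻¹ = (0 8 4 1 5 2 3 7 6)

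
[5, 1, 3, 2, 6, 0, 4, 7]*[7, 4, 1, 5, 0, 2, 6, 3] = [2, 4, 5, 1, 6, 7, 0, 3]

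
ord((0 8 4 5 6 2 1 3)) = 8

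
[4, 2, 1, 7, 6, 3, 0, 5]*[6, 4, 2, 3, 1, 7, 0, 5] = [1, 2, 4, 5, 0, 3, 6, 7]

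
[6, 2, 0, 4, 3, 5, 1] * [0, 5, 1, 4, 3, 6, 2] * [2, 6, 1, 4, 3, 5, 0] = [1, 6, 2, 4, 3, 0, 5]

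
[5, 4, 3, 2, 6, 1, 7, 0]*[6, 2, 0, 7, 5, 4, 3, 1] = [4, 5, 7, 0, 3, 2, 1, 6]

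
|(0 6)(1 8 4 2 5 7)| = 6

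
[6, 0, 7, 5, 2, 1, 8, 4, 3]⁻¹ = [1, 5, 4, 8, 7, 3, 0, 2, 6]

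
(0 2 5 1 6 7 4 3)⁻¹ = (0 3 4 7 6 1 5 2)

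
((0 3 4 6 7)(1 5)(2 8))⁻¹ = (0 7 6 4 3)(1 5)(2 8)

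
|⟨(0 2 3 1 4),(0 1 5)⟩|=360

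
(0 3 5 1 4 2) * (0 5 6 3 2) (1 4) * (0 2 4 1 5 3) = (0 4 2 3 6) (1 5) 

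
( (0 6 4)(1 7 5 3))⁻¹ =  (0 4 6)(1 3 5 7)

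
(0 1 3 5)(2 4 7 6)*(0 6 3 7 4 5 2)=(0 1 7 3 2 5 6)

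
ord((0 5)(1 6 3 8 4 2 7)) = 14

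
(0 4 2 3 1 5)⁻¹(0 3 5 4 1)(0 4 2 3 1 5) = (0 2 5 4 1)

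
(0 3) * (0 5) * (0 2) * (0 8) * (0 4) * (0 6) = (0 3 5 2 8 4 6)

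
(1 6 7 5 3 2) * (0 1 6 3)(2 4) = (0 1 3 4 2 6 7 5)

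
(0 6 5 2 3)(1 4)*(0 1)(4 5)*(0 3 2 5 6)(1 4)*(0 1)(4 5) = (0 1 6)(3 5 4)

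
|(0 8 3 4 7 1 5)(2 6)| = 14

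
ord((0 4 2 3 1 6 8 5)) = 8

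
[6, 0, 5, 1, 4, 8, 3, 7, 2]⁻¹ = [1, 3, 8, 6, 4, 2, 0, 7, 5]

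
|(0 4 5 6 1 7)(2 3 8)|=6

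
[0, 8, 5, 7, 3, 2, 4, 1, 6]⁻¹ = [0, 7, 5, 4, 6, 2, 8, 3, 1]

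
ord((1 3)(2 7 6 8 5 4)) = 6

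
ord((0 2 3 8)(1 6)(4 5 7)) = 12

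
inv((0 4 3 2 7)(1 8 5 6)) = (0 7 2 3 4)(1 6 5 8)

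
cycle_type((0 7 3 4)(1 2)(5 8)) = 2^2.4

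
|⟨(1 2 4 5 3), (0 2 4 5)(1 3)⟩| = 360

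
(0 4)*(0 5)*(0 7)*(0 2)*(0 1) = (0 4 5 7 2 1)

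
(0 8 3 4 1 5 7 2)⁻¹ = (0 2 7 5 1 4 3 8)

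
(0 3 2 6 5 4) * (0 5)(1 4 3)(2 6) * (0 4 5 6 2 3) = (0 1 5)(2 3)(4 6)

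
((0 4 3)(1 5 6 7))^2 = (0 3 4)(1 6)(5 7)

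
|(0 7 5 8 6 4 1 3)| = 8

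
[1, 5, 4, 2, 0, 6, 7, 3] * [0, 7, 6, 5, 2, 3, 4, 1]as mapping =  [0→7, 1→3, 2→2, 3→6, 4→0, 5→4, 6→1, 7→5]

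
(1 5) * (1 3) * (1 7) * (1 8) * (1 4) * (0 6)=(0 6) (1 5 3 7 8 4) 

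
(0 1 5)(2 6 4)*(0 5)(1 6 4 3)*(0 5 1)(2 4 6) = (0 2 6 3)(1 5)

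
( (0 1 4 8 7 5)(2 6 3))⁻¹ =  (0 5 7 8 4 1)(2 3 6)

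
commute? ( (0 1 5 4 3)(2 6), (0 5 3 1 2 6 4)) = no: (0 1 5 4 3)(2 6) * (0 5 3 1 2 6 4) = (0 2 4 1 3 5), (0 5 3 1 2 6 4) * (0 1 5 4 3)(2 6) = (0 4 1 6 3 5)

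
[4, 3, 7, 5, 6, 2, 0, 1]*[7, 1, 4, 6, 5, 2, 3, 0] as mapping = [0→5, 1→6, 2→0, 3→2, 4→3, 5→4, 6→7, 7→1] 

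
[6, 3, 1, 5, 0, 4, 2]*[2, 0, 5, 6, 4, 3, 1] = [1, 6, 0, 3, 2, 4, 5]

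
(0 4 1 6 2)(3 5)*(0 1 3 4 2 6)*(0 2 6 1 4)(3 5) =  (0 6 1 2 4 5)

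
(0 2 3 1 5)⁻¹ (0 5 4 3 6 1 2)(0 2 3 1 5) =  (0 4 1 6 5 3 2)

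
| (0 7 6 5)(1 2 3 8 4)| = 20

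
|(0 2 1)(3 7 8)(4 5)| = 6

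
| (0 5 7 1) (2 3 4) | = 12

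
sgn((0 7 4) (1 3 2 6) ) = -1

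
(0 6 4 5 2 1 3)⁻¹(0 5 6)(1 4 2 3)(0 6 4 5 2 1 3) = (0 3 5 1)(2 4 6)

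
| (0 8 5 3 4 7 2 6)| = 8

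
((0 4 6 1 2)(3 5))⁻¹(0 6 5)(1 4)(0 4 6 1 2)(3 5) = (1 3 4)(2 6)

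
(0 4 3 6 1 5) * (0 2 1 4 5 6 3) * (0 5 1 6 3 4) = (0 1 3 4 5 2 6)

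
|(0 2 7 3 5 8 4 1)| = 8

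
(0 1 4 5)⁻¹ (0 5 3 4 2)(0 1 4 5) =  (0 3 5 2 1)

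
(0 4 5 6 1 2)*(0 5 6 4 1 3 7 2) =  (0 1)(2 5 4 6 3 7)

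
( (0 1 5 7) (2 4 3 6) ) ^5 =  (0 1 5 7) (2 4 3 6) 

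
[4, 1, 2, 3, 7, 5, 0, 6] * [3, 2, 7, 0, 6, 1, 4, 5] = [6, 2, 7, 0, 5, 1, 3, 4]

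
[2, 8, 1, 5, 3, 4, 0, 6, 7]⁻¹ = [6, 2, 0, 4, 5, 3, 7, 8, 1]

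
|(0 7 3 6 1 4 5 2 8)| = 9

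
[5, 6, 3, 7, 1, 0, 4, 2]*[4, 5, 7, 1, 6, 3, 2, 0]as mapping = [0→3, 1→2, 2→1, 3→0, 4→5, 5→4, 6→6, 7→7]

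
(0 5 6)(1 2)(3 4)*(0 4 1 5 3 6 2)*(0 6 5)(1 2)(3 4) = (0 4 5 1 6 3 2)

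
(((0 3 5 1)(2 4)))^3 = (0 1 5 3)(2 4)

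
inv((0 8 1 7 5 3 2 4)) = (0 4 2 3 5 7 1 8)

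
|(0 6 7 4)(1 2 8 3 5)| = 20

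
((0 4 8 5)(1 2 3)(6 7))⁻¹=(0 5 8 4)(1 3 2)(6 7)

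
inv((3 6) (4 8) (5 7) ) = (3 6) (4 8) (5 7) 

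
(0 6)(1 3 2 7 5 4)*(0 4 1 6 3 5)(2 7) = (0 3 7)(1 5)(4 6)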